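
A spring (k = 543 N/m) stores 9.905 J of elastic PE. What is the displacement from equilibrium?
x = √(2·PE/k) = √(2·9.905/543) = 0.191 m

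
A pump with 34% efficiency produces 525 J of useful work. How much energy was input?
W_in = W_out/η = 525/0.34 = 1544 J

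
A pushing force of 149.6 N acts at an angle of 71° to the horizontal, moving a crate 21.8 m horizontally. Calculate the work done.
W = F·d·cosθ = (149.6)(21.8)cos(71°) = 1062 J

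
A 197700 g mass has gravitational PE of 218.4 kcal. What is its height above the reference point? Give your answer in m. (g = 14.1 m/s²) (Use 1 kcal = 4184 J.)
Convert to SI: m = 197.7 kg, PE = 913786 J
h = PE/(mg) = 913786/(197.7·14.1) = 327.8 m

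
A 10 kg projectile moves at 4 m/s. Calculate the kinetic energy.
KE = ½mv² = ½(10)(4)² = 80.0 J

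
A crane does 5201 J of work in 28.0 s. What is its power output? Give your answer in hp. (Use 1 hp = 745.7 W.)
P = W/t = 5201.0/28.0 = 185.75 W = 0.2491 hp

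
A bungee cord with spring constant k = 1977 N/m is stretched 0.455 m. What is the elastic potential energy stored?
PE = ½kx² = ½(1977)(0.455)² = 204.6 J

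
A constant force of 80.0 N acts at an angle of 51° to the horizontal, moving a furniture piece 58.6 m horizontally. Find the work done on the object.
W = F·d·cosθ = (80.0)(58.6)cos(51°) = 2950 J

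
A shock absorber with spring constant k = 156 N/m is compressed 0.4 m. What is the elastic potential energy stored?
PE = ½kx² = ½(156)(0.4)² = 12.48 J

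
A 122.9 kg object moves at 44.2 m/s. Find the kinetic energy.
KE = ½mv² = ½(122.9)(44.2)² = 120100 J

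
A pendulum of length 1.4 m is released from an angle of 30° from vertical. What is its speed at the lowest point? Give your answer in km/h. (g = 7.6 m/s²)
h = L(1 − cosθ) = 1.4(1 − cos30°) = 0.187564 m
v = √(2gh) = √(2·7.6·0.187564) = 1.68848 m/s = 6.079 km/h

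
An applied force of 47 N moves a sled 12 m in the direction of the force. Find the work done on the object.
W = F·d = (47)(12) = 564.0 J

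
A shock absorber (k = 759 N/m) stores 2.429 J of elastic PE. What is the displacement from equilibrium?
x = √(2·PE/k) = √(2·2.429/759) = 0.08 m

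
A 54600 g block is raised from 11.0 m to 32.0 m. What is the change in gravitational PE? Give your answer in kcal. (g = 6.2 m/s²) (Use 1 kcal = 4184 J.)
Convert to SI: m = 54.6 kg, Δh = 21.0 m
ΔPE = mgΔh = (54.6)(6.2)(21.0) = 7108.92 J = 1.699 kcal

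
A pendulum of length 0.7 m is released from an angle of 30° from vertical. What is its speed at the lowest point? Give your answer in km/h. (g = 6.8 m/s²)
h = L(1 − cosθ) = 0.7(1 − cos30°) = 0.0937822 m
v = √(2gh) = √(2·6.8·0.0937822) = 1.12935 m/s = 4.066 km/h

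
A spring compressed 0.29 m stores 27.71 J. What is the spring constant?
k = 2·PE/x² = 2·27.71/(0.29)² = 659.0 N/m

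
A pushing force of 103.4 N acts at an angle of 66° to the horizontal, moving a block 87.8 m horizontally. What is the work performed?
W = F·d·cosθ = (103.4)(87.8)cos(66°) = 3693 J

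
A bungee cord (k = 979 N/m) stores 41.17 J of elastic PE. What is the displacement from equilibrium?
x = √(2·PE/k) = √(2·41.17/979) = 0.29 m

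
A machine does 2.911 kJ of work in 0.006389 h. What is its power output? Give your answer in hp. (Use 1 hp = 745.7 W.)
Convert to SI: W = 2911.0 J, t = 23.0004 s
P = W/t = 2911.0/23.0004 = 126.563 W = 0.1697 hp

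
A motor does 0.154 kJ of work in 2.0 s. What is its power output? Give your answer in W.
Convert to SI: W = 154.0 J, t = 2.0 s
P = W/t = 154.0/2.0 = 77.0 W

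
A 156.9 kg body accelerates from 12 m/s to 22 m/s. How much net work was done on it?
W = ΔKE = ½m(v₂² − v₁²) = ½(156.9)(22² − 12²) = 26673.0 J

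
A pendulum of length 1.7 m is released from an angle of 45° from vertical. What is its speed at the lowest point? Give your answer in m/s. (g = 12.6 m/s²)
h = L(1 − cosθ) = 1.7(1 − cos45°) = 0.497918 m
v = √(2gh) = √(2·12.6·0.497918) = 3.542 m/s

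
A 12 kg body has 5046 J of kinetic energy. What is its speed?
v = √(2·KE/m) = √(2·5046/12) = 29.0 m/s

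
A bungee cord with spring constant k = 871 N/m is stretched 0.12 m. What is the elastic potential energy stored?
PE = ½kx² = ½(871)(0.12)² = 6.271 J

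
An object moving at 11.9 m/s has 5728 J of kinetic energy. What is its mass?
m = 2·KE/v² = 2·5728/(11.9)² = 80.9 kg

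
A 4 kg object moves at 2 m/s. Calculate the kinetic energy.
KE = ½mv² = ½(4)(2)² = 8.0 J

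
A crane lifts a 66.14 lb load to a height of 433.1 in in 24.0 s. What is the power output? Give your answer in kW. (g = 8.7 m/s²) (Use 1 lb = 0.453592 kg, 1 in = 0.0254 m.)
Convert to SI: m = 30.0006 kg, h = 11.0007 m, t = 24.0 s
P = mgh/t = (30.0006)(8.7)(11.0007)/24.0 = 119.635 W = 0.1196 kW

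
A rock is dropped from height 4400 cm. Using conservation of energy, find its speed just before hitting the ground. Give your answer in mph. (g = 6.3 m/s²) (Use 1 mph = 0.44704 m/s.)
Convert to SI: h = 44.0 m
mgh = ½mv² ⇒ v = √(2gh) = √(2·6.3·44.0) = 23.5457 m/s = 52.67 mph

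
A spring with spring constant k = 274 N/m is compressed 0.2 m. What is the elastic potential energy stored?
PE = ½kx² = ½(274)(0.2)² = 5.48 J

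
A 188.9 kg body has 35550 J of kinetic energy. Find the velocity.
v = √(2·KE/m) = √(2·35550/188.9) = 19.4 m/s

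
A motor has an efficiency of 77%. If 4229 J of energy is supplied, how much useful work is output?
W_out = η·W_in = 0.77·4229 = 3256.33 J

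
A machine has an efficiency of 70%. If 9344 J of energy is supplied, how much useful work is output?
W_out = η·W_in = 0.7·9344 = 6540.8 J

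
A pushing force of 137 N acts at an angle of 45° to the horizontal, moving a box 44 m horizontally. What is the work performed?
W = F·d·cosθ = (137)(44)cos(45°) = 4262 J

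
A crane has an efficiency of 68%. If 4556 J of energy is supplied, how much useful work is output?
W_out = η·W_in = 0.68·4556 = 3098.08 J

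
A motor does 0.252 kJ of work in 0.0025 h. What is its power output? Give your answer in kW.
Convert to SI: W = 252.0 J, t = 9.0 s
P = W/t = 252.0/9.0 = 28.0 W = 0.028 kW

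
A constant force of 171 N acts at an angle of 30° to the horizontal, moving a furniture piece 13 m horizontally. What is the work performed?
W = F·d·cosθ = (171)(13)cos(30°) = 1925 J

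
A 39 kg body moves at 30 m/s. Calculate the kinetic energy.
KE = ½mv² = ½(39)(30)² = 17550.0 J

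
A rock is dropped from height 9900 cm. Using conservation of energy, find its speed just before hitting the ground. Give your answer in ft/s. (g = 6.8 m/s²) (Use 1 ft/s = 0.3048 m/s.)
Convert to SI: h = 99.0 m
mgh = ½mv² ⇒ v = √(2gh) = √(2·6.8·99.0) = 36.6933 m/s = 120.4 ft/s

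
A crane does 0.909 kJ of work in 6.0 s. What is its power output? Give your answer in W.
Convert to SI: W = 909.0 J, t = 6.0 s
P = W/t = 909.0/6.0 = 151.5 W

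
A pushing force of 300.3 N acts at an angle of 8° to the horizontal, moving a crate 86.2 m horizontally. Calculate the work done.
W = F·d·cosθ = (300.3)(86.2)cos(8°) = 25630 J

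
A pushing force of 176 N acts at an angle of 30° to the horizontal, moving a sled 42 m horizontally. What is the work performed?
W = F·d·cosθ = (176)(42)cos(30°) = 6402 J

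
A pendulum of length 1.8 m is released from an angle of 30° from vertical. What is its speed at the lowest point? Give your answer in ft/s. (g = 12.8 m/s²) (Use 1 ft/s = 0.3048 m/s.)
h = L(1 − cosθ) = 1.8(1 − cos30°) = 0.241154 m
v = √(2gh) = √(2·12.8·0.241154) = 2.48466 m/s = 8.152 ft/s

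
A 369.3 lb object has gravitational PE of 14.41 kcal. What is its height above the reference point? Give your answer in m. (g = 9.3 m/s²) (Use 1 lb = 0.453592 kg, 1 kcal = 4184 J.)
Convert to SI: m = 167.512 kg, PE = 60291.4 J
h = PE/(mg) = 60291.4/(167.512·9.3) = 38.7 m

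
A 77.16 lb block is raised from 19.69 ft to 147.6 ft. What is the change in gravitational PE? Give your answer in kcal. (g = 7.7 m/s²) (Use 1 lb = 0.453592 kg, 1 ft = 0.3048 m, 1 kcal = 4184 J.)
Convert to SI: m = 34.9992 kg, Δh = 38.987 m
ΔPE = mgΔh = (34.9992)(7.7)(38.987) = 10506.7 J = 2.511 kcal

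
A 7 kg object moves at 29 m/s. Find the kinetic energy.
KE = ½mv² = ½(7)(29)² = 2943.5 J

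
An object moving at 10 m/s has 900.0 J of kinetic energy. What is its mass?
m = 2·KE/v² = 2·900.0/(10)² = 18.0 kg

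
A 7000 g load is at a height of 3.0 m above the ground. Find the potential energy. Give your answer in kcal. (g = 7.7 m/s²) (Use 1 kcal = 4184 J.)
Convert to SI: m = 7.0 kg, h = 3.0 m
PE = mgh = (7.0)(7.7)(3.0) = 161.7 J = 0.03865 kcal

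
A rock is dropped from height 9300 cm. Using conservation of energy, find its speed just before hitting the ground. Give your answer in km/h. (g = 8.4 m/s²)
Convert to SI: h = 93.0 m
mgh = ½mv² ⇒ v = √(2gh) = √(2·8.4·93.0) = 39.5272 m/s = 142.3 km/h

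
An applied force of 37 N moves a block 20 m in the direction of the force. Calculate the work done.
W = F·d = (37)(20) = 740.0 J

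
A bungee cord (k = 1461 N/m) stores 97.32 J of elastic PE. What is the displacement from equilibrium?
x = √(2·PE/k) = √(2·97.32/1461) = 0.365 m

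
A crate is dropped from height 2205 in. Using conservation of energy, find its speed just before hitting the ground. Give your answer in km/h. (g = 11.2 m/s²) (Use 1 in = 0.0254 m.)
Convert to SI: h = 56.007 m
mgh = ½mv² ⇒ v = √(2gh) = √(2·11.2·56.007) = 35.4197 m/s = 127.5 km/h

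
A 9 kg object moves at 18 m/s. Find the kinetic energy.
KE = ½mv² = ½(9)(18)² = 1458.0 J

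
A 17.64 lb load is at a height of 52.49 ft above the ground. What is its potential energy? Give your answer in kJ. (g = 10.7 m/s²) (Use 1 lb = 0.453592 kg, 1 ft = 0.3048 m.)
Convert to SI: m = 8.00136 kg, h = 15.999 m
PE = mgh = (8.00136)(10.7)(15.999) = 1369.74 J = 1.37 kJ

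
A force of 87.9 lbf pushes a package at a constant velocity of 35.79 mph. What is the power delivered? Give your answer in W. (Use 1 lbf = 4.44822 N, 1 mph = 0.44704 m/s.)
Convert to SI: F = 390.999 N, v = 15.9996 m/s
P = Fv = (390.999)(15.9996) = 6256 W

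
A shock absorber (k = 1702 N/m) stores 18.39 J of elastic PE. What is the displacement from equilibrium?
x = √(2·PE/k) = √(2·18.39/1702) = 0.147 m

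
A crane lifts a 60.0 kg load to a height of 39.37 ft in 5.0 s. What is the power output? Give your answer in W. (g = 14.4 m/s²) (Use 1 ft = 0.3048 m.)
Convert to SI: m = 60.0 kg, h = 12.0 m, t = 5.0 s
P = mgh/t = (60.0)(14.4)(12.0)/5.0 = 2074 W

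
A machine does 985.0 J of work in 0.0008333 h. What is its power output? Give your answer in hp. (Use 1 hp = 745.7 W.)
Convert to SI: W = 985.0 J, t = 2.99988 s
P = W/t = 985.0/2.99988 = 328.346 W = 0.4403 hp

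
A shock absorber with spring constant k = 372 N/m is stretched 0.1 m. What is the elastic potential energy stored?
PE = ½kx² = ½(372)(0.1)² = 1.86 J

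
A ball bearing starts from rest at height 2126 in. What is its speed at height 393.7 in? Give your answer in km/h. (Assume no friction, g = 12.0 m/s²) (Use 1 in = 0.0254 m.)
Convert to SI: h₁−h₂ = 44.0004 m
mgh₁ = mgh₂ + ½mv² ⇒ v = √(2g(h₁−h₂)) = √(2·12.0·44.0004) = 32.4963 m/s = 117.0 km/h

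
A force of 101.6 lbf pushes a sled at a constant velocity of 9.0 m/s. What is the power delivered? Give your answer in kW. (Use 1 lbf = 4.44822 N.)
Convert to SI: F = 451.939 N, v = 9.0 m/s
P = Fv = (451.939)(9.0) = 4067.45 W = 4.067 kW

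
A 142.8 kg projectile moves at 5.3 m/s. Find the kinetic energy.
KE = ½mv² = ½(142.8)(5.3)² = 2006 J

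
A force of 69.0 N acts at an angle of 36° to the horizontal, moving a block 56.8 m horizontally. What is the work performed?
W = F·d·cosθ = (69.0)(56.8)cos(36°) = 3171 J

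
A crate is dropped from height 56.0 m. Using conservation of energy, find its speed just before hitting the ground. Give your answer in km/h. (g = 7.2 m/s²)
mgh = ½mv² ⇒ v = √(2gh) = √(2·7.2·56.0) = 28.3972 m/s = 102.2 km/h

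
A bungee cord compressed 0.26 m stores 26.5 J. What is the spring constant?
k = 2·PE/x² = 2·26.5/(0.26)² = 784.0 N/m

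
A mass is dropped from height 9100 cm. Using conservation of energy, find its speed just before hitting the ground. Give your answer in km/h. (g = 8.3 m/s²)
Convert to SI: h = 91.0 m
mgh = ½mv² ⇒ v = √(2gh) = √(2·8.3·91.0) = 38.8664 m/s = 139.9 km/h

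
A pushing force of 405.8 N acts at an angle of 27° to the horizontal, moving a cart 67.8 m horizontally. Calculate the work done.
W = F·d·cosθ = (405.8)(67.8)cos(27°) = 24510 J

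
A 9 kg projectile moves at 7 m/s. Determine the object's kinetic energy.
KE = ½mv² = ½(9)(7)² = 220.5 J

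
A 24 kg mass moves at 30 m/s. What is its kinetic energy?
KE = ½mv² = ½(24)(30)² = 10800.0 J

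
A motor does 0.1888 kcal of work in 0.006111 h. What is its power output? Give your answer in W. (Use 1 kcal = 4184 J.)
Convert to SI: W = 789.939 J, t = 21.9996 s
P = W/t = 789.939/21.9996 = 35.91 W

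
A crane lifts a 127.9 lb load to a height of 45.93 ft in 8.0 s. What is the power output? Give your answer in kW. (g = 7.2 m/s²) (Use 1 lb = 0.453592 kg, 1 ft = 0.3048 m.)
Convert to SI: m = 58.0144 kg, h = 13.9995 m, t = 8.0 s
P = mgh/t = (58.0144)(7.2)(13.9995)/8.0 = 730.954 W = 0.731 kW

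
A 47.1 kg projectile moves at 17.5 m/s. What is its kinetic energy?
KE = ½mv² = ½(47.1)(17.5)² = 7212 J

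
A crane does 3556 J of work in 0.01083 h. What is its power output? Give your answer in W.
Convert to SI: W = 3556.0 J, t = 38.988 s
P = W/t = 3556.0/38.988 = 91.21 W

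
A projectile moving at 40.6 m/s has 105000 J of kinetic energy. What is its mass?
m = 2·KE/v² = 2·105000/(40.6)² = 127.4 kg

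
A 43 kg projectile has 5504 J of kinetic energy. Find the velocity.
v = √(2·KE/m) = √(2·5504/43) = 16.0 m/s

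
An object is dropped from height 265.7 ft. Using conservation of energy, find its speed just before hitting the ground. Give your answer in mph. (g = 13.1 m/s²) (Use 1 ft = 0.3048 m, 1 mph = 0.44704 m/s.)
Convert to SI: h = 80.9854 m
mgh = ½mv² ⇒ v = √(2gh) = √(2·13.1·80.9854) = 46.0632 m/s = 103.0 mph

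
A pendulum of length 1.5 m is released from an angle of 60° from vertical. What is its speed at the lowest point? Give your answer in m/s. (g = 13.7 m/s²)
h = L(1 − cosθ) = 1.5(1 − cos60°) = 0.75 m
v = √(2gh) = √(2·13.7·0.75) = 4.533 m/s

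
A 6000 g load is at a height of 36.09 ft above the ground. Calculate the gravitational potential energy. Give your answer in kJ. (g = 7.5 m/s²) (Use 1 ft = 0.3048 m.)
Convert to SI: m = 6.0 kg, h = 11.0002 m
PE = mgh = (6.0)(7.5)(11.0002) = 495.01 J = 0.495 kJ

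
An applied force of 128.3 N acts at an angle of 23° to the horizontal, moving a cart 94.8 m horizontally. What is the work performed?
W = F·d·cosθ = (128.3)(94.8)cos(23°) = 11200 J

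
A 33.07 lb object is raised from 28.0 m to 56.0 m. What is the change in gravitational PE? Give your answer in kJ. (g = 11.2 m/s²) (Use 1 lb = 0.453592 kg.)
Convert to SI: m = 15.0003 kg, Δh = 28.0 m
ΔPE = mgΔh = (15.0003)(11.2)(28.0) = 4704.09 J = 4.704 kJ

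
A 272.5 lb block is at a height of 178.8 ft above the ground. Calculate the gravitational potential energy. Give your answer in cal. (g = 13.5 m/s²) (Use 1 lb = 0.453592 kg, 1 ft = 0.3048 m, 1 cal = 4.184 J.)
Convert to SI: m = 123.604 kg, h = 54.4982 m
PE = mgh = (123.604)(13.5)(54.4982) = 90938.6 J = 21730 cal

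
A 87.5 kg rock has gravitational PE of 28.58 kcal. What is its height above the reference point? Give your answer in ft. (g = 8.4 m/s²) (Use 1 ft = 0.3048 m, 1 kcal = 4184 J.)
Convert to SI: m = 87.5 kg, PE = 119579 J
h = PE/(mg) = 119579/(87.5·8.4) = 162.692 m = 533.8 ft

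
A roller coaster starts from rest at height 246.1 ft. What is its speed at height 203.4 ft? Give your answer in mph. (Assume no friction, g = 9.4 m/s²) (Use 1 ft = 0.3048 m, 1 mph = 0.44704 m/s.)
Convert to SI: h₁−h₂ = 13.015 m
mgh₁ = mgh₂ + ½mv² ⇒ v = √(2g(h₁−h₂)) = √(2·9.4·13.015) = 15.6423 m/s = 34.99 mph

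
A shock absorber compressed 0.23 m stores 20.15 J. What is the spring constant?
k = 2·PE/x² = 2·20.15/(0.23)² = 761.8 N/m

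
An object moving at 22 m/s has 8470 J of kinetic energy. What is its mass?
m = 2·KE/v² = 2·8470/(22)² = 35.0 kg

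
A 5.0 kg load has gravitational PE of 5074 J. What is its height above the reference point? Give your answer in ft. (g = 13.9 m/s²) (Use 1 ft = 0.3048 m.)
h = PE/(mg) = 5074.0/(5.0·13.9) = 73.0072 m = 239.5 ft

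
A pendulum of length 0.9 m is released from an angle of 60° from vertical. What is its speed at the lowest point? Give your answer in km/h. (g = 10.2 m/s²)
h = L(1 − cosθ) = 0.9(1 − cos60°) = 0.45 m
v = √(2gh) = √(2·10.2·0.45) = 3.02985 m/s = 10.91 km/h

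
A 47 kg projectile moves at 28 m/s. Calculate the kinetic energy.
KE = ½mv² = ½(47)(28)² = 18424.0 J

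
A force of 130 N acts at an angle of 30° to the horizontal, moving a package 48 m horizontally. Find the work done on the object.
W = F·d·cosθ = (130)(48)cos(30°) = 5404 J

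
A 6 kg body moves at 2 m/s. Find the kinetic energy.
KE = ½mv² = ½(6)(2)² = 12.0 J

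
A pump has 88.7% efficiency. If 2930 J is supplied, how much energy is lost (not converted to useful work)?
W_lost = W_in(1 − η) = 2930·(1 − 0.887) = 331.1 J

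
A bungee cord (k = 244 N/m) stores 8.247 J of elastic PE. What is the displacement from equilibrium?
x = √(2·PE/k) = √(2·8.247/244) = 0.26 m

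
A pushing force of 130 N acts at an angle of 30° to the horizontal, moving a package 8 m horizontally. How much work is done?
W = F·d·cosθ = (130)(8)cos(30°) = 900.7 J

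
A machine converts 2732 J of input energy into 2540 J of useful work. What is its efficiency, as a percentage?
η = W_out/W_in = 2540/2732 = 92.97%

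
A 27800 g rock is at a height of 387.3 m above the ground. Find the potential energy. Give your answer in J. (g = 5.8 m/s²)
Convert to SI: m = 27.8 kg, h = 387.3 m
PE = mgh = (27.8)(5.8)(387.3) = 62450 J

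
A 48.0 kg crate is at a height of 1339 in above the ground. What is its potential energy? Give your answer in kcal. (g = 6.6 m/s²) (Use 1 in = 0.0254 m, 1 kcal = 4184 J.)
Convert to SI: m = 48.0 kg, h = 34.0106 m
PE = mgh = (48.0)(6.6)(34.0106) = 10774.6 J = 2.575 kcal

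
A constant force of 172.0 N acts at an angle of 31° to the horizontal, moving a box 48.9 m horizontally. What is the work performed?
W = F·d·cosθ = (172.0)(48.9)cos(31°) = 7209 J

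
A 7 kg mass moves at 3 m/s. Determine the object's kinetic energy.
KE = ½mv² = ½(7)(3)² = 31.5 J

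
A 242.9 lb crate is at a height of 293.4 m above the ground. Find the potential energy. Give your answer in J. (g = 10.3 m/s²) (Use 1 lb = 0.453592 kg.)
Convert to SI: m = 110.177 kg, h = 293.4 m
PE = mgh = (110.177)(10.3)(293.4) = 333000 J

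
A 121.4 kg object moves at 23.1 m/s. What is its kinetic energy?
KE = ½mv² = ½(121.4)(23.1)² = 32390 J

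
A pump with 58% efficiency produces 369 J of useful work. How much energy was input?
W_in = W_out/η = 369/0.58 = 636.2 J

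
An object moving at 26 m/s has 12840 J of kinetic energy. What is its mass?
m = 2·KE/v² = 2·12840/(26)² = 37.99 kg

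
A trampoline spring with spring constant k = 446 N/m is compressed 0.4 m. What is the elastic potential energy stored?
PE = ½kx² = ½(446)(0.4)² = 35.68 J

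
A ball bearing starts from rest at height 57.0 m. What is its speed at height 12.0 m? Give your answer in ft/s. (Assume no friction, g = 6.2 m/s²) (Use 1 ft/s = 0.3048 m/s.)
mgh₁ = mgh₂ + ½mv² ⇒ v = √(2g(h₁−h₂)) = √(2·6.2·45.0) = 23.622 m/s = 77.5 ft/s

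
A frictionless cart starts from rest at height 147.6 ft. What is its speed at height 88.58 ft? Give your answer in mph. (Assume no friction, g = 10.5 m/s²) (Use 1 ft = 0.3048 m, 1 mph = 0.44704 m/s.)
Convert to SI: h₁−h₂ = 17.9893 m
mgh₁ = mgh₂ + ½mv² ⇒ v = √(2g(h₁−h₂)) = √(2·10.5·17.9893) = 19.4364 m/s = 43.48 mph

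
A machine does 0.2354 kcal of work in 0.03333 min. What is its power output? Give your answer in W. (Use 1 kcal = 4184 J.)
Convert to SI: W = 984.914 J, t = 1.9998 s
P = W/t = 984.914/1.9998 = 492.5 W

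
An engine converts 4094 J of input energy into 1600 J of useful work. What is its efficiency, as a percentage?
η = W_out/W_in = 1600/4094 = 39.08%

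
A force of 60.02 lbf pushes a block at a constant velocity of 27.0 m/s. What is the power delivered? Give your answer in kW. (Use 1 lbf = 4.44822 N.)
Convert to SI: F = 266.982 N, v = 27.0 m/s
P = Fv = (266.982)(27.0) = 7208.52 W = 7.209 kW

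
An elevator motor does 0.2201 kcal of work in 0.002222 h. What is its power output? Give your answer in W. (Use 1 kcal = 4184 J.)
Convert to SI: W = 920.898 J, t = 7.9992 s
P = W/t = 920.898/7.9992 = 115.1 W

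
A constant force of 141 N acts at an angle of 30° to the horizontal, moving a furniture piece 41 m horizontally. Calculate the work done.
W = F·d·cosθ = (141)(41)cos(30°) = 5006 J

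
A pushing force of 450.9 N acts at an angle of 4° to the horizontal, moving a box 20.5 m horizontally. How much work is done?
W = F·d·cosθ = (450.9)(20.5)cos(4°) = 9221 J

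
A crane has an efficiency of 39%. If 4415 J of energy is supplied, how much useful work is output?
W_out = η·W_in = 0.39·4415 = 1721.85 J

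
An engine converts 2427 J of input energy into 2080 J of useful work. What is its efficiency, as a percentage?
η = W_out/W_in = 2080/2427 = 85.7%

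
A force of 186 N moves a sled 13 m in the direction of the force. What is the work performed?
W = F·d = (186)(13) = 2418 J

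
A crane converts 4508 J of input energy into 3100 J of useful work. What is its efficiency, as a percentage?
η = W_out/W_in = 3100/4508 = 68.77%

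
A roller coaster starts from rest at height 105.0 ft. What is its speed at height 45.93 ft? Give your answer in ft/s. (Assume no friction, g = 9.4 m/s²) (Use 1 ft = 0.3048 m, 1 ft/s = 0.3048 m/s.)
Convert to SI: h₁−h₂ = 18.0045 m
mgh₁ = mgh₂ + ½mv² ⇒ v = √(2g(h₁−h₂)) = √(2·9.4·18.0045) = 18.398 m/s = 60.36 ft/s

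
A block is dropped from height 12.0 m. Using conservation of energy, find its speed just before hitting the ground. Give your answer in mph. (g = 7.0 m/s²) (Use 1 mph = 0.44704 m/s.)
mgh = ½mv² ⇒ v = √(2gh) = √(2·7.0·12.0) = 12.9615 m/s = 28.99 mph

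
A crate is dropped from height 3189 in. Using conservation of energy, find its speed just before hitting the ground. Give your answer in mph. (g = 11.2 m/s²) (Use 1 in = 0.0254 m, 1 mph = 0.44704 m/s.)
Convert to SI: h = 81.0006 m
mgh = ½mv² ⇒ v = √(2gh) = √(2·11.2·81.0006) = 42.5959 m/s = 95.28 mph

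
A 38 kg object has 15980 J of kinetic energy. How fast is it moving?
v = √(2·KE/m) = √(2·15980/38) = 29.0 m/s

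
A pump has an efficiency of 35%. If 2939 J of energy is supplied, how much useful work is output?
W_out = η·W_in = 0.35·2939 = 1028.65 J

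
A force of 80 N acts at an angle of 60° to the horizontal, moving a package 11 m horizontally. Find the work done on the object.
W = F·d·cosθ = (80)(11)cos(60°) = 440.0 J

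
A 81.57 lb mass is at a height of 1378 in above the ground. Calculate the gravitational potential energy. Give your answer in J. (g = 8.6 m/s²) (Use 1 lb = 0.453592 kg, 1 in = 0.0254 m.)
Convert to SI: m = 36.9995 kg, h = 35.0012 m
PE = mgh = (36.9995)(8.6)(35.0012) = 11140 J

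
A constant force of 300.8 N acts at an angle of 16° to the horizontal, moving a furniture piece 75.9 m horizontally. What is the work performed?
W = F·d·cosθ = (300.8)(75.9)cos(16°) = 21950 J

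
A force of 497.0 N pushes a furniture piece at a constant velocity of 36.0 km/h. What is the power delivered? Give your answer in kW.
Convert to SI: F = 497.0 N, v = 10.0 m/s
P = Fv = (497.0)(10.0) = 4970.0 W = 4.97 kW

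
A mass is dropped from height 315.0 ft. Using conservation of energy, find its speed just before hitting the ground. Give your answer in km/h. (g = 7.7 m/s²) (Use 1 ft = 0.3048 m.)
Convert to SI: h = 96.012 m
mgh = ½mv² ⇒ v = √(2gh) = √(2·7.7·96.012) = 38.4524 m/s = 138.4 km/h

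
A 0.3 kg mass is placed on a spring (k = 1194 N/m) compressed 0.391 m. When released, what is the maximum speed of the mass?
½kx² = ½mv² ⇒ v = x√(k/m) = (0.391)√(1194/0.3) = 24.67 m/s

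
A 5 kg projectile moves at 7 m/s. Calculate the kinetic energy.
KE = ½mv² = ½(5)(7)² = 122.5 J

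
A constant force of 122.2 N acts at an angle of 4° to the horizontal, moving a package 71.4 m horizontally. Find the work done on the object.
W = F·d·cosθ = (122.2)(71.4)cos(4°) = 8704 J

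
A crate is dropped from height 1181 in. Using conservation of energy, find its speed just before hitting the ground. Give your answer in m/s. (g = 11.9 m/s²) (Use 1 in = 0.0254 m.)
Convert to SI: h = 29.9974 m
mgh = ½mv² ⇒ v = √(2gh) = √(2·11.9·29.9974) = 26.72 m/s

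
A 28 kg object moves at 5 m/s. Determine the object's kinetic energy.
KE = ½mv² = ½(28)(5)² = 350.0 J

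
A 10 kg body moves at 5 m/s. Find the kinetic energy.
KE = ½mv² = ½(10)(5)² = 125.0 J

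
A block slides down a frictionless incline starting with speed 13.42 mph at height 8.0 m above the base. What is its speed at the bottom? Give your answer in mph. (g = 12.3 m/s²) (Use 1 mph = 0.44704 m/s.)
Convert to SI: v₀ = 5.99928 m/s, h = 8.0 m
½mv₀² + mgh = ½mv² ⇒ v = √(v₀² + 2gh) = √(5.99928² + 2·12.3·8.0) = 15.2575 m/s = 34.13 mph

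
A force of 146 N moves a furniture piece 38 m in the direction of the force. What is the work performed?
W = F·d = (146)(38) = 5548 J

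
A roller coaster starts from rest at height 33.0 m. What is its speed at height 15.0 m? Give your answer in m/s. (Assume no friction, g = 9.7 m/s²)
mgh₁ = mgh₂ + ½mv² ⇒ v = √(2g(h₁−h₂)) = √(2·9.7·18.0) = 18.69 m/s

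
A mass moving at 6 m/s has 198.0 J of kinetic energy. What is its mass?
m = 2·KE/v² = 2·198.0/(6)² = 11.0 kg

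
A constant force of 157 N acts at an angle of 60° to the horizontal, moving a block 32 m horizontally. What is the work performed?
W = F·d·cosθ = (157)(32)cos(60°) = 2512 J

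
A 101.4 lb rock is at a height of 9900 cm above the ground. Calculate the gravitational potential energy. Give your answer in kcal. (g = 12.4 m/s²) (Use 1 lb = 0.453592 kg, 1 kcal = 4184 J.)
Convert to SI: m = 45.9942 kg, h = 99.0 m
PE = mgh = (45.9942)(12.4)(99.0) = 56462.5 J = 13.49 kcal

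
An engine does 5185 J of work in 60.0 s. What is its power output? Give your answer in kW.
P = W/t = 5185.0/60.0 = 86.4167 W = 0.08642 kW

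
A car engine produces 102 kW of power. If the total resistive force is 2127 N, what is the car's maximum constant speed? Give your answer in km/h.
P = Fv ⇒ v = P/F = 102000 W/2127.0 N = 47.9549 m/s = 172.6 km/h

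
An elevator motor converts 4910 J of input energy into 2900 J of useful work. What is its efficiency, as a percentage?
η = W_out/W_in = 2900/4910 = 59.06%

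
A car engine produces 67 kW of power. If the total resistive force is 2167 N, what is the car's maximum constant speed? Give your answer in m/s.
P = Fv ⇒ v = P/F = 67000 W/2167.0 N = 30.92 m/s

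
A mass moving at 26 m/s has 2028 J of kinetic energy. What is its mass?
m = 2·KE/v² = 2·2028/(26)² = 6.0 kg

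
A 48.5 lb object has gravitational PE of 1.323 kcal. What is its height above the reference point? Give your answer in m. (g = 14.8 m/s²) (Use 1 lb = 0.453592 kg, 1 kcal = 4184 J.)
Convert to SI: m = 21.9992 kg, PE = 5535.43 J
h = PE/(mg) = 5535.43/(21.9992·14.8) = 17.0 m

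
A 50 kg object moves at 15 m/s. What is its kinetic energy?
KE = ½mv² = ½(50)(15)² = 5625.0 J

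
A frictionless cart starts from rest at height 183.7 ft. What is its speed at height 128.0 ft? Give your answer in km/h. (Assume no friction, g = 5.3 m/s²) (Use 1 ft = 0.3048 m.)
Convert to SI: h₁−h₂ = 16.9774 m
mgh₁ = mgh₂ + ½mv² ⇒ v = √(2g(h₁−h₂)) = √(2·5.3·16.9774) = 13.4149 m/s = 48.29 km/h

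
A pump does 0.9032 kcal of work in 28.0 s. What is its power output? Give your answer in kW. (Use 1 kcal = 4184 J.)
Convert to SI: W = 3778.99 J, t = 28.0 s
P = W/t = 3778.99/28.0 = 134.964 W = 0.135 kW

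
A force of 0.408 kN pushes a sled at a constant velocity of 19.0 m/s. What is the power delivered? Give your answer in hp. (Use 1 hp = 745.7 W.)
Convert to SI: F = 408.0 N, v = 19.0 m/s
P = Fv = (408.0)(19.0) = 7752.0 W = 10.4 hp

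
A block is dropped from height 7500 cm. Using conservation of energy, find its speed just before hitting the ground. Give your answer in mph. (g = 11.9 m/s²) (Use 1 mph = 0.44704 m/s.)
Convert to SI: h = 75.0 m
mgh = ½mv² ⇒ v = √(2gh) = √(2·11.9·75.0) = 42.2493 m/s = 94.51 mph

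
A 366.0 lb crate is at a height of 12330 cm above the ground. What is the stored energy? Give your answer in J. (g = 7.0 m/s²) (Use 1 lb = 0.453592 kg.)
Convert to SI: m = 166.015 kg, h = 123.3 m
PE = mgh = (166.015)(7.0)(123.3) = 143300 J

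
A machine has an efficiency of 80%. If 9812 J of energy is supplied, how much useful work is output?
W_out = η·W_in = 0.8·9812 = 7849.6 J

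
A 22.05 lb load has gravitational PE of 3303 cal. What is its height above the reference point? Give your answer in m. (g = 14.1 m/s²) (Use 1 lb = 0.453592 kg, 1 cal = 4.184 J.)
Convert to SI: m = 10.0017 kg, PE = 13819.8 J
h = PE/(mg) = 13819.8/(10.0017·14.1) = 98.0 m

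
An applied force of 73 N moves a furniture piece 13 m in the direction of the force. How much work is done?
W = F·d = (73)(13) = 949.0 J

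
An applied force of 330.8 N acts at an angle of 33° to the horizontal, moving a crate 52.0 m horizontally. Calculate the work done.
W = F·d·cosθ = (330.8)(52.0)cos(33°) = 14430 J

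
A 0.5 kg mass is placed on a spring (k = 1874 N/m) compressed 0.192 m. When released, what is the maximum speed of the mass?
½kx² = ½mv² ⇒ v = x√(k/m) = (0.192)√(1874/0.5) = 11.75 m/s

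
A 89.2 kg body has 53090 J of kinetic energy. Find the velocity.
v = √(2·KE/m) = √(2·53090/89.2) = 34.5 m/s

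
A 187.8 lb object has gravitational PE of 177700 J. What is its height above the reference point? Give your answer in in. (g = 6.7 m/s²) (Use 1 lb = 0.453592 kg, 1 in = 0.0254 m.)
Convert to SI: m = 85.1846 kg, PE = 177700 J
h = PE/(mg) = 177700/(85.1846·6.7) = 311.352 m = 12260 in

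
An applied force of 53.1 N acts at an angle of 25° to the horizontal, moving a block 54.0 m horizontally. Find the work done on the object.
W = F·d·cosθ = (53.1)(54.0)cos(25°) = 2599 J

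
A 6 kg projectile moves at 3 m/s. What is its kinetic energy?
KE = ½mv² = ½(6)(3)² = 27.0 J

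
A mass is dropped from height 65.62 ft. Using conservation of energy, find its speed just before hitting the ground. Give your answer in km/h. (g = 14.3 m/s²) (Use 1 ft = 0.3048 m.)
Convert to SI: h = 20.001 m
mgh = ½mv² ⇒ v = √(2gh) = √(2·14.3·20.001) = 23.9171 m/s = 86.1 km/h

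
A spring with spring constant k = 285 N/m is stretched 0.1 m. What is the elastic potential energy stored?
PE = ½kx² = ½(285)(0.1)² = 1.425 J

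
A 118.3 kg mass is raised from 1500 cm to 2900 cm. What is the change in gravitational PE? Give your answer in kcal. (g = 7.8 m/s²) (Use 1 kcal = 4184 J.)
Convert to SI: m = 118.3 kg, Δh = 14.0 m
ΔPE = mgΔh = (118.3)(7.8)(14.0) = 12918.4 J = 3.088 kcal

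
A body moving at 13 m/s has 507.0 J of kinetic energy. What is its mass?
m = 2·KE/v² = 2·507.0/(13)² = 6.0 kg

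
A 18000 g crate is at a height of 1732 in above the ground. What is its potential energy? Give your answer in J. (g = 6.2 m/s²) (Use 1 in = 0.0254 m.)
Convert to SI: m = 18.0 kg, h = 43.9928 m
PE = mgh = (18.0)(6.2)(43.9928) = 4910 J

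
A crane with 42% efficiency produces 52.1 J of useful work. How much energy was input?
W_in = W_out/η = 52.1/0.42 = 124.0 J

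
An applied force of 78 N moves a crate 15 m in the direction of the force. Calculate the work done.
W = F·d = (78)(15) = 1170 J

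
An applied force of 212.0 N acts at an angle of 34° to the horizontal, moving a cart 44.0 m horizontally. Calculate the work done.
W = F·d·cosθ = (212.0)(44.0)cos(34°) = 7733 J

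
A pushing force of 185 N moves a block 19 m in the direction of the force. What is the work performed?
W = F·d = (185)(19) = 3515 J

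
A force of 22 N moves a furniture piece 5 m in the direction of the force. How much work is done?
W = F·d = (22)(5) = 110.0 J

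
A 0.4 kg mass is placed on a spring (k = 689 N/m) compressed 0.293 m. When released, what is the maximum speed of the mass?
½kx² = ½mv² ⇒ v = x√(k/m) = (0.293)√(689/0.4) = 12.16 m/s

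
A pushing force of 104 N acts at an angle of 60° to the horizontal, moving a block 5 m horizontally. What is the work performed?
W = F·d·cosθ = (104)(5)cos(60°) = 260.0 J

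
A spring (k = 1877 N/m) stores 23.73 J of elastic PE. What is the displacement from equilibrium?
x = √(2·PE/k) = √(2·23.73/1877) = 0.159 m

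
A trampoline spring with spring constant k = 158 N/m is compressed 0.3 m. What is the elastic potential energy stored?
PE = ½kx² = ½(158)(0.3)² = 7.11 J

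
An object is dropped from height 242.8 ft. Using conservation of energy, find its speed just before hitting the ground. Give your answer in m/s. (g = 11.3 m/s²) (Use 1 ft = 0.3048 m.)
Convert to SI: h = 74.0054 m
mgh = ½mv² ⇒ v = √(2gh) = √(2·11.3·74.0054) = 40.9 m/s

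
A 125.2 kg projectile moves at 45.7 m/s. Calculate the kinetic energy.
KE = ½mv² = ½(125.2)(45.7)² = 130700 J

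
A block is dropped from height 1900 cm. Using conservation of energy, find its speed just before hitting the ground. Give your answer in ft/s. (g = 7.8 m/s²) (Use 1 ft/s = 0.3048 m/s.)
Convert to SI: h = 19.0 m
mgh = ½mv² ⇒ v = √(2gh) = √(2·7.8·19.0) = 17.2163 m/s = 56.48 ft/s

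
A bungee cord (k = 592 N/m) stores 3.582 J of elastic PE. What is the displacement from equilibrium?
x = √(2·PE/k) = √(2·3.582/592) = 0.11 m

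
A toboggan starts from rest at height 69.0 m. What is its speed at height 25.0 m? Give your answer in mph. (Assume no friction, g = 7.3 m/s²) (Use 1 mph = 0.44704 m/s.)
mgh₁ = mgh₂ + ½mv² ⇒ v = √(2g(h₁−h₂)) = √(2·7.3·44.0) = 25.3456 m/s = 56.7 mph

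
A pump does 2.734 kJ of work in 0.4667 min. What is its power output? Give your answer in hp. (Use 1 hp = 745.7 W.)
Convert to SI: W = 2734.0 J, t = 28.002 s
P = W/t = 2734.0/28.002 = 97.6359 W = 0.1309 hp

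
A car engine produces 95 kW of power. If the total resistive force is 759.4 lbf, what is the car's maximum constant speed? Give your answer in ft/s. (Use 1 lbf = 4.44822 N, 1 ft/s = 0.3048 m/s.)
Convert to SI: F = 3377.98 N
P = Fv ⇒ v = P/F = 95000 W/3377.98 N = 28.1233 m/s = 92.27 ft/s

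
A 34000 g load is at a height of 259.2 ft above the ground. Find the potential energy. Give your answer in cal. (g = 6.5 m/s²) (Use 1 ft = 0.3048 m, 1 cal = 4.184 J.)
Convert to SI: m = 34.0 kg, h = 79.0042 m
PE = mgh = (34.0)(6.5)(79.0042) = 17459.9 J = 4173 cal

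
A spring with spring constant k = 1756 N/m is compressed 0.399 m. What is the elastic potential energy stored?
PE = ½kx² = ½(1756)(0.399)² = 139.8 J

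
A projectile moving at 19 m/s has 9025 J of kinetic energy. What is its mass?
m = 2·KE/v² = 2·9025/(19)² = 50.0 kg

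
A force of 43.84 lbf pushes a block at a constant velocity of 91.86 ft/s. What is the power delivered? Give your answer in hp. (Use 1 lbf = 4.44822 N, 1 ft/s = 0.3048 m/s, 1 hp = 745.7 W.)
Convert to SI: F = 195.01 N, v = 27.9989 m/s
P = Fv = (195.01)(27.9989) = 5460.07 W = 7.322 hp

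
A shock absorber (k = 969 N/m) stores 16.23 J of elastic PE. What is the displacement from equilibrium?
x = √(2·PE/k) = √(2·16.23/969) = 0.183 m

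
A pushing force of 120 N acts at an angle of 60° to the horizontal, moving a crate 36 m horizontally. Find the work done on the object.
W = F·d·cosθ = (120)(36)cos(60°) = 2160 J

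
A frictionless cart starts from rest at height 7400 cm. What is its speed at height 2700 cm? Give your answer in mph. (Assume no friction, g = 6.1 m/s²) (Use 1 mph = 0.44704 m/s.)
Convert to SI: h₁−h₂ = 47.0 m
mgh₁ = mgh₂ + ½mv² ⇒ v = √(2g(h₁−h₂)) = √(2·6.1·47.0) = 23.9458 m/s = 53.57 mph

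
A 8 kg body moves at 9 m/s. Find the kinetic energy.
KE = ½mv² = ½(8)(9)² = 324.0 J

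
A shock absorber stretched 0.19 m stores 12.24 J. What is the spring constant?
k = 2·PE/x² = 2·12.24/(0.19)² = 678.1 N/m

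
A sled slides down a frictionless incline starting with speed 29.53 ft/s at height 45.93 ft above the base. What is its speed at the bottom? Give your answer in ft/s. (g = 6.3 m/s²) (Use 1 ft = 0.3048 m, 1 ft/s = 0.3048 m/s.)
Convert to SI: v₀ = 9.00074 m/s, h = 13.9995 m
½mv₀² + mgh = ½mv² ⇒ v = √(v₀² + 2gh) = √(9.00074² + 2·6.3·13.9995) = 16.0439 m/s = 52.64 ft/s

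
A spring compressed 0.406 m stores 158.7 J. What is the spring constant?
k = 2·PE/x² = 2·158.7/(0.406)² = 1926 N/m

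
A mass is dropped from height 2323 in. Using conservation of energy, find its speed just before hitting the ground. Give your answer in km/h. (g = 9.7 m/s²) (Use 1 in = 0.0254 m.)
Convert to SI: h = 59.0042 m
mgh = ½mv² ⇒ v = √(2gh) = √(2·9.7·59.0042) = 33.8331 m/s = 121.8 km/h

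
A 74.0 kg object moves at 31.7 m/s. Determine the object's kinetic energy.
KE = ½mv² = ½(74.0)(31.7)² = 37180 J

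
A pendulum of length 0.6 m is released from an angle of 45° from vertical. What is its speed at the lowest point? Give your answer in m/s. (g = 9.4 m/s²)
h = L(1 − cosθ) = 0.6(1 − cos45°) = 0.175736 m
v = √(2gh) = √(2·9.4·0.175736) = 1.818 m/s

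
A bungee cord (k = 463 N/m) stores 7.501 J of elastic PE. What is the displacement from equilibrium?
x = √(2·PE/k) = √(2·7.501/463) = 0.18 m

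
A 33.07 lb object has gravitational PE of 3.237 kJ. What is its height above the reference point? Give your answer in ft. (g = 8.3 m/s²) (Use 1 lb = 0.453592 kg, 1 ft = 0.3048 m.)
Convert to SI: m = 15.0003 kg, PE = 3237.0 J
h = PE/(mg) = 3237.0/(15.0003·8.3) = 25.9995 m = 85.3 ft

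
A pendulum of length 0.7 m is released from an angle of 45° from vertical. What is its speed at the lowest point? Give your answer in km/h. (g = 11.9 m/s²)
h = L(1 − cosθ) = 0.7(1 − cos45°) = 0.205025 m
v = √(2gh) = √(2·11.9·0.205025) = 2.20898 m/s = 7.952 km/h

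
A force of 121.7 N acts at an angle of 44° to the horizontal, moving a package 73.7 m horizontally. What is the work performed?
W = F·d·cosθ = (121.7)(73.7)cos(44°) = 6452 J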